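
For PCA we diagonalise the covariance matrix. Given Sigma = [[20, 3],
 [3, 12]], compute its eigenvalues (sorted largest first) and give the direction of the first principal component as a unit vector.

Step 1 — characteristic polynomial of 2×2 Sigma:
  det(Sigma - λI) = λ² - trace · λ + det = 0.
  trace = 20 + 12 = 32, det = 20·12 - (3)² = 231.
Step 2 — discriminant:
  Δ = trace² - 4·det = 1024 - 924 = 100.
Step 3 — eigenvalues:
  λ = (trace ± √Δ)/2 = (32 ± 10)/2,
  λ_1 = 21,  λ_2 = 11.

Step 4 — unit eigenvector for λ_1: solve (Sigma - λ_1 I)v = 0. First row:
  (20 - 21)·v_x + (3)·v_y = 0, i.e. (-1)·v_x + (3)·v_y = 0,
  so v ∝ (b, λ_1 - a) = (3, 1) = u.
  ||u|| = √((3)² + (1)²) = √(10) ≈ 3.1623,
  v_1 = u/||u|| ≈ (0.9487, 0.3162) (||v_1|| = 1).

λ_1 = 21,  λ_2 = 11;  v_1 ≈ (0.9487, 0.3162)


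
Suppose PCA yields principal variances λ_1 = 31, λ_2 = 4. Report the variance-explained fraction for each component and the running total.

Step 1 — total variance = trace(Sigma) = Σ λ_i = 31 + 4 = 35.

Step 2 — fraction explained by component i = λ_i / Σ λ:
  PC1: 31/35 = 0.8857
  PC2: 4/35 = 0.1143

Step 3 — cumulative fraction after k components = (λ_1 + ... + λ_k) / Σ λ:
  k = 1: 31/35 = 0.8857
  k = 2: (31 + 4)/35 = 35/35 = 1

Summary (fraction, with percent):

explained: PC1 0.8857 (88.57%), PC2 0.1143 (11.43%);  cumulative: 0.8857, 1


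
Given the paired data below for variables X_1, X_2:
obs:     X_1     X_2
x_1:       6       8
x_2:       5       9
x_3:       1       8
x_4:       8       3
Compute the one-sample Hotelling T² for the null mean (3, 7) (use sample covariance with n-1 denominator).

Step 1 — sample mean vector:
  mean(X_1) = (6 + 5 + 1 + 8) / 4 = 20/4 = 5
  mean(X_2) = (8 + 9 + 8 + 3) / 4 = 28/4 = 7
  x̄ = (5, 7),  deviation x̄ - mu_0 = (5, 7) - (3, 7) = (2, 0).

Step 2 — sample covariance matrix, S[i,j] = (1/(n-1)) · Σ_k (x_{k,i} - mean_i) · (x_{k,j} - mean_j), divisor n-1 = 3:
  S[X_1,X_1] = ((1)·(1) + (0)·(0) + (-4)·(-4) + (3)·(3)) / 3 = 26/3 = 8.6667
  S[X_1,X_2] = ((1)·(1) + (0)·(2) + (-4)·(1) + (3)·(-4)) / 3 = -15/3 = -5
  S[X_2,X_2] = ((1)·(1) + (2)·(2) + (1)·(1) + (-4)·(-4)) / 3 = 22/3 = 7.3333
  S = [[8.6667, -5],
 [-5, 7.3333]].

Step 3 — invert S. det(S) = 8.6667·7.3333 - (-5)² = 38.5556.
  S^{-1} = (1/det) · [[d, -b], [-b, a]] = [[0.1902, 0.1297],
 [0.1297, 0.2248]].

Step 4 — quadratic form (x̄ - mu_0)^T · S^{-1} · (x̄ - mu_0):
  S^{-1} · (x̄ - mu_0) = (0.3804, 0.2594),
  (x̄ - mu_0)^T · [...] = (2)·(0.3804) + (0)·(0.2594) = 0.7608.

Step 5 — scale by n: T² = 4 · 0.7608 = 3.0432.

T² ≈ 3.0432


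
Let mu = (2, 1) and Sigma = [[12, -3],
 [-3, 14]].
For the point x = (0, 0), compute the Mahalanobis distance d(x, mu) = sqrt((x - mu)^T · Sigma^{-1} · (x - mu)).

Step 1 — centre the observation: (x - mu) = (-2, -1).

Step 2 — invert Sigma. det(Sigma) = 12·14 - (-3)² = 159.
  Sigma^{-1} = (1/det) · [[d, -b], [-b, a]] = [[0.0881, 0.0189],
 [0.0189, 0.0755]].

Step 3 — form the quadratic (x - mu)^T · Sigma^{-1} · (x - mu):
  Sigma^{-1} · (x - mu) = (-0.195, -0.1132).
  (x - mu)^T · [Sigma^{-1} · (x - mu)] = (-2)·(-0.195) + (-1)·(-0.1132) = 0.5031.

Step 4 — take square root: d = √(0.5031) ≈ 0.7093.

d(x, mu) = √(0.5031) ≈ 0.7093


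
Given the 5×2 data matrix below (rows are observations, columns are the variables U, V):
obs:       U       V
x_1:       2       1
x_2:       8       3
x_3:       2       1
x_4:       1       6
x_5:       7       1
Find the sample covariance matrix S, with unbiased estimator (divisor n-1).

Step 1 — column means:
  mean(U) = (2 + 8 + 2 + 1 + 7) / 5 = 20/5 = 4
  mean(V) = (1 + 3 + 1 + 6 + 1) / 5 = 12/5 = 2.4

Step 2 — sample covariance S[i,j] = (1/(n-1)) · Σ_k (x_{k,i} - mean_i) · (x_{k,j} - mean_j), with n-1 = 4.
  S[U,U] = ((-2)·(-2) + (4)·(4) + (-2)·(-2) + (-3)·(-3) + (3)·(3)) / 4 = 42/4 = 10.5
  S[U,V] = ((-2)·(-1.4) + (4)·(0.6) + (-2)·(-1.4) + (-3)·(3.6) + (3)·(-1.4)) / 4 = -7/4 = -1.75
  S[V,V] = ((-1.4)·(-1.4) + (0.6)·(0.6) + (-1.4)·(-1.4) + (3.6)·(3.6) + (-1.4)·(-1.4)) / 4 = 19.2/4 = 4.8

S is symmetric (S[j,i] = S[i,j]). Assembling:

S = [[10.5, -1.75],
 [-1.75, 4.8]]


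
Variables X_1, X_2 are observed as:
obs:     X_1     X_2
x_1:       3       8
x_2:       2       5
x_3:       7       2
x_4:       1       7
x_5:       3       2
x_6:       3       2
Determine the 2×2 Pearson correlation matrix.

Step 1 — column means:
  mean(X_1) = (3 + 2 + 7 + 1 + 3 + 3) / 6 = 19/6 = 3.1667
  mean(X_2) = (8 + 5 + 2 + 7 + 2 + 2) / 6 = 26/6 = 4.3333

Step 2 — sample variances and covariances s[i,j] = (1/(n-1)) · Σ_k (x_{k,i} - mean_i) · (x_{k,j} - mean_j), with n-1 = 5:
  s[X_1,X_1] = ((-0.1667)·(-0.1667) + (-1.1667)·(-1.1667) + (3.8333)·(3.8333) + (-2.1667)·(-2.1667) + (-0.1667)·(-0.1667) + (-0.1667)·(-0.1667)) / 5 = 20.8333/5 = 4.1667
  s[X_1,X_2] = ((-0.1667)·(3.6667) + (-1.1667)·(0.6667) + (3.8333)·(-2.3333) + (-2.1667)·(2.6667) + (-0.1667)·(-2.3333) + (-0.1667)·(-2.3333)) / 5 = -15.3333/5 = -3.0667
  s[X_2,X_2] = ((3.6667)·(3.6667) + (0.6667)·(0.6667) + (-2.3333)·(-2.3333) + (2.6667)·(2.6667) + (-2.3333)·(-2.3333) + (-2.3333)·(-2.3333)) / 5 = 37.3333/5 = 7.4667
  Sample standard deviations s_i = √(s[i,i]):
  s(X_1) = √(4.1667) = 2.0412
  s(X_2) = √(7.4667) = 2.7325

Step 3 — r_{ij} = s_{ij} / (s_i · s_j):
  r[X_1,X_1] = 1 (diagonal).
  r[X_1,X_2] = -3.0667 / (2.0412 · 2.7325) = -3.0667 / 5.5777 = -0.5498
  r[X_2,X_2] = 1 (diagonal).

R is symmetric with unit diagonal. Assembling:

R = [[1, -0.5498],
 [-0.5498, 1]]


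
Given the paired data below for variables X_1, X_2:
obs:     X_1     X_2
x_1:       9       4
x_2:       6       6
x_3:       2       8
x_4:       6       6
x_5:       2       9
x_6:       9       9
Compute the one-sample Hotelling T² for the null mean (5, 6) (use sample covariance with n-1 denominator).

Step 1 — sample mean vector:
  mean(X_1) = (9 + 6 + 2 + 6 + 2 + 9) / 6 = 34/6 = 5.6667
  mean(X_2) = (4 + 6 + 8 + 6 + 9 + 9) / 6 = 42/6 = 7
  x̄ = (5.6667, 7),  deviation x̄ - mu_0 = (5.6667, 7) - (5, 6) = (0.6667, 1).

Step 2 — sample covariance matrix, S[i,j] = (1/(n-1)) · Σ_k (x_{k,i} - mean_i) · (x_{k,j} - mean_j), divisor n-1 = 5:
  S[X_1,X_1] = ((3.3333)·(3.3333) + (0.3333)·(0.3333) + (-3.6667)·(-3.6667) + (0.3333)·(0.3333) + (-3.6667)·(-3.6667) + (3.3333)·(3.3333)) / 5 = 49.3333/5 = 9.8667
  S[X_1,X_2] = ((3.3333)·(-3) + (0.3333)·(-1) + (-3.6667)·(1) + (0.3333)·(-1) + (-3.6667)·(2) + (3.3333)·(2)) / 5 = -15/5 = -3
  S[X_2,X_2] = ((-3)·(-3) + (-1)·(-1) + (1)·(1) + (-1)·(-1) + (2)·(2) + (2)·(2)) / 5 = 20/5 = 4
  S = [[9.8667, -3],
 [-3, 4]].

Step 3 — invert S. det(S) = 9.8667·4 - (-3)² = 30.4667.
  S^{-1} = (1/det) · [[d, -b], [-b, a]] = [[0.1313, 0.0985],
 [0.0985, 0.3239]].

Step 4 — quadratic form (x̄ - mu_0)^T · S^{-1} · (x̄ - mu_0):
  S^{-1} · (x̄ - mu_0) = (0.186, 0.3895),
  (x̄ - mu_0)^T · [...] = (0.6667)·(0.186) + (1)·(0.3895) = 0.5135.

Step 5 — scale by n: T² = 6 · 0.5135 = 3.081.

T² ≈ 3.081


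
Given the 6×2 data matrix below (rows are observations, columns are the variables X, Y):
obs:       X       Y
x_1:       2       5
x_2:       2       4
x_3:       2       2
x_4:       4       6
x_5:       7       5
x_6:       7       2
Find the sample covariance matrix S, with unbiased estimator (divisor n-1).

Step 1 — column means:
  mean(X) = (2 + 2 + 2 + 4 + 7 + 7) / 6 = 24/6 = 4
  mean(Y) = (5 + 4 + 2 + 6 + 5 + 2) / 6 = 24/6 = 4

Step 2 — sample covariance S[i,j] = (1/(n-1)) · Σ_k (x_{k,i} - mean_i) · (x_{k,j} - mean_j), with n-1 = 5.
  S[X,X] = ((-2)·(-2) + (-2)·(-2) + (-2)·(-2) + (0)·(0) + (3)·(3) + (3)·(3)) / 5 = 30/5 = 6
  S[X,Y] = ((-2)·(1) + (-2)·(0) + (-2)·(-2) + (0)·(2) + (3)·(1) + (3)·(-2)) / 5 = -1/5 = -0.2
  S[Y,Y] = ((1)·(1) + (0)·(0) + (-2)·(-2) + (2)·(2) + (1)·(1) + (-2)·(-2)) / 5 = 14/5 = 2.8

S is symmetric (S[j,i] = S[i,j]). Assembling:

S = [[6, -0.2],
 [-0.2, 2.8]]


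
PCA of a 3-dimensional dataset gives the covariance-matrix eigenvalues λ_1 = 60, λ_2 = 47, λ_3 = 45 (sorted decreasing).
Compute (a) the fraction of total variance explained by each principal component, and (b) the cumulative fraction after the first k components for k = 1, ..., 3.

Step 1 — total variance = trace(Sigma) = Σ λ_i = 60 + 47 + 45 = 152.

Step 2 — fraction explained by component i = λ_i / Σ λ:
  PC1: 60/152 = 0.3947
  PC2: 47/152 = 0.3092
  PC3: 45/152 = 0.2961

Step 3 — cumulative fraction after k components = (λ_1 + ... + λ_k) / Σ λ:
  k = 1: 60/152 = 0.3947
  k = 2: (60 + 47)/152 = 107/152 = 0.7039
  k = 3: (60 + 47 + 45)/152 = 152/152 = 1

Summary (fraction, with percent):

explained: PC1 0.3947 (39.47%), PC2 0.3092 (30.92%), PC3 0.2961 (29.61%);  cumulative: 0.3947, 0.7039, 1


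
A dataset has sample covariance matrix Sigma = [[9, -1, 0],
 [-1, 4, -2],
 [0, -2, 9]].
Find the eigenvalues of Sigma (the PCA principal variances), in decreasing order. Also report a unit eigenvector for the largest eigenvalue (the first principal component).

Step 1 — characteristic polynomial p(λ) = det(λI - Sigma) = λ³ - tr·λ² + c_1·λ - det, where tr = trace, c_1 = sum of the principal 2×2 minors, det = det(Sigma):
  tr = 9 + 4 + 9 = 22,
  c_1 = (9·4 - (-1)²) + (9·9 - (0)²) + (4·9 - (-2)²) = 35 + 81 + 32 = 148,
  det = 9·(4·9 - (-2)²) - (-1)·((-1)·9 - (-2)·(0)) + (0)·((-1)·(-2) - 4·(0)) = 9·(32) - (-1)·(-9) + (0)·(2) = 279.
  So p(λ) = λ³ - 22λ² + 148λ - 279.
Step 2 — look for an integer root (rational root theorem: any rational root is an integer divisor of 279). Testing λ = 9:
  p(9) = 729 - 1782 + 1332 - 279 = 0  ✓
  Dividing out (λ - 9): p(λ) = (λ - 9)(λ² - 13λ + 31).
Step 3 — remaining eigenvalues from the quadratic λ² - 13λ + 31 = 0:
  Δ = 13² - 4·31 = 169 - 124 = 45,  λ = (13 ± √45)/2 = (13 ± 6.7082)/2 ≈ 9.8541 or 3.1459.
  Sorted: λ_1 = 9.8541,  λ_2 = 9,  λ_3 = 3.1459  (check: sum = 22 = tr ✓).

Step 4 — unit eigenvector for λ_1 ≈ 9.8541: v spans the null space of (Sigma - λ_1 I), whose rows are
  r_1 = (-0.8541, -1, 0),  r_2 = (-1, -5.8541, -2),  r_3 = (0, -2, -0.8541).
  v is orthogonal to every row, so take v ∝ r_1 × r_2 = ((-1)·(-2) - (0)·(-5.8541), (0)·(-1) - (-0.8541)·(-2), (-0.8541)·(-5.8541) - (-1)·(-1)) ≈ (2, -1.7082, 4).
  Let u = (2, -1.7082, 4).
  ||u|| = √((2)² + (-1.7082)² + (4)²) = √(22.918) ≈ 4.7873,  v_1 = u/||u|| ≈ (0.4178, -0.3568, 0.8355) (||v_1|| = 1).

λ_1 = 9.8541,  λ_2 = 9,  λ_3 = 3.1459;  v_1 ≈ (0.4178, -0.3568, 0.8355)


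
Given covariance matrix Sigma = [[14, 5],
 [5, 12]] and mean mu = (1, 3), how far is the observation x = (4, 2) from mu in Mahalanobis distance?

Step 1 — centre the observation: (x - mu) = (3, -1).

Step 2 — invert Sigma. det(Sigma) = 14·12 - (5)² = 143.
  Sigma^{-1} = (1/det) · [[d, -b], [-b, a]] = [[0.0839, -0.035],
 [-0.035, 0.0979]].

Step 3 — form the quadratic (x - mu)^T · Sigma^{-1} · (x - mu):
  Sigma^{-1} · (x - mu) = (0.2867, -0.2028).
  (x - mu)^T · [Sigma^{-1} · (x - mu)] = (3)·(0.2867) + (-1)·(-0.2028) = 1.0629.

Step 4 — take square root: d = √(1.0629) ≈ 1.031.

d(x, mu) = √(1.0629) ≈ 1.031


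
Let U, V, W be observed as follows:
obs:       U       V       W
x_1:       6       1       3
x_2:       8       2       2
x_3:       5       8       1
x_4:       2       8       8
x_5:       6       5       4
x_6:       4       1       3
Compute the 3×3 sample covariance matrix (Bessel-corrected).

Step 1 — column means:
  mean(U) = (6 + 8 + 5 + 2 + 6 + 4) / 6 = 31/6 = 5.1667
  mean(V) = (1 + 2 + 8 + 8 + 5 + 1) / 6 = 25/6 = 4.1667
  mean(W) = (3 + 2 + 1 + 8 + 4 + 3) / 6 = 21/6 = 3.5

Step 2 — sample covariance S[i,j] = (1/(n-1)) · Σ_k (x_{k,i} - mean_i) · (x_{k,j} - mean_j), with n-1 = 5.
  S[U,U] = ((0.8333)·(0.8333) + (2.8333)·(2.8333) + (-0.1667)·(-0.1667) + (-3.1667)·(-3.1667) + (0.8333)·(0.8333) + (-1.1667)·(-1.1667)) / 5 = 20.8333/5 = 4.1667
  S[U,V] = ((0.8333)·(-3.1667) + (2.8333)·(-2.1667) + (-0.1667)·(3.8333) + (-3.1667)·(3.8333) + (0.8333)·(0.8333) + (-1.1667)·(-3.1667)) / 5 = -17.1667/5 = -3.4333
  S[U,W] = ((0.8333)·(-0.5) + (2.8333)·(-1.5) + (-0.1667)·(-2.5) + (-3.1667)·(4.5) + (0.8333)·(0.5) + (-1.1667)·(-0.5)) / 5 = -17.5/5 = -3.5
  S[V,V] = ((-3.1667)·(-3.1667) + (-2.1667)·(-2.1667) + (3.8333)·(3.8333) + (3.8333)·(3.8333) + (0.8333)·(0.8333) + (-3.1667)·(-3.1667)) / 5 = 54.8333/5 = 10.9667
  S[V,W] = ((-3.1667)·(-0.5) + (-2.1667)·(-1.5) + (3.8333)·(-2.5) + (3.8333)·(4.5) + (0.8333)·(0.5) + (-3.1667)·(-0.5)) / 5 = 14.5/5 = 2.9
  S[W,W] = ((-0.5)·(-0.5) + (-1.5)·(-1.5) + (-2.5)·(-2.5) + (4.5)·(4.5) + (0.5)·(0.5) + (-0.5)·(-0.5)) / 5 = 29.5/5 = 5.9

S is symmetric (S[j,i] = S[i,j]). Assembling:

S = [[4.1667, -3.4333, -3.5],
 [-3.4333, 10.9667, 2.9],
 [-3.5, 2.9, 5.9]]


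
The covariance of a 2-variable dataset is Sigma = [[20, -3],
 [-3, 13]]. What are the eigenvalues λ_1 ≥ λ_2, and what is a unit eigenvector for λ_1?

Step 1 — characteristic polynomial of 2×2 Sigma:
  det(Sigma - λI) = λ² - trace · λ + det = 0.
  trace = 20 + 13 = 33, det = 20·13 - (-3)² = 251.
Step 2 — discriminant:
  Δ = trace² - 4·det = 1089 - 1004 = 85.
Step 3 — eigenvalues:
  λ = (trace ± √Δ)/2 = (33 ± 9.2195)/2,
  λ_1 = 21.1098,  λ_2 = 11.8902.

Step 4 — unit eigenvector for λ_1: solve (Sigma - λ_1 I)v = 0. First row:
  (20 - 21.1098)·v_x + (-3)·v_y = 0, i.e. (-1.1098)·v_x + (-3)·v_y = 0,
  so v ∝ (b, λ_1 - a) = (-3, 1.1098); multiply by -1 so the first entry is positive: u = (3, -1.1098).
  ||u|| = √((3)² + (-1.1098)²) = √(10.2316) ≈ 3.1987,
  v_1 = u/||u|| ≈ (0.9379, -0.3469) (||v_1|| = 1).

λ_1 = 21.1098,  λ_2 = 11.8902;  v_1 ≈ (0.9379, -0.3469)


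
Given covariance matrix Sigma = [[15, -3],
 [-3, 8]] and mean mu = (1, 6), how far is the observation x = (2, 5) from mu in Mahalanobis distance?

Step 1 — centre the observation: (x - mu) = (1, -1).

Step 2 — invert Sigma. det(Sigma) = 15·8 - (-3)² = 111.
  Sigma^{-1} = (1/det) · [[d, -b], [-b, a]] = [[0.0721, 0.027],
 [0.027, 0.1351]].

Step 3 — form the quadratic (x - mu)^T · Sigma^{-1} · (x - mu):
  Sigma^{-1} · (x - mu) = (0.045, -0.1081).
  (x - mu)^T · [Sigma^{-1} · (x - mu)] = (1)·(0.045) + (-1)·(-0.1081) = 0.1532.

Step 4 — take square root: d = √(0.1532) ≈ 0.3913.

d(x, mu) = √(0.1532) ≈ 0.3913


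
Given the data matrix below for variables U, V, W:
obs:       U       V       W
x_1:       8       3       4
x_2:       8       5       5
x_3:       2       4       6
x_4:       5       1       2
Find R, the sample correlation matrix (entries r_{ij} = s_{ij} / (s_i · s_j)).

Step 1 — column means:
  mean(U) = (8 + 8 + 2 + 5) / 4 = 23/4 = 5.75
  mean(V) = (3 + 5 + 4 + 1) / 4 = 13/4 = 3.25
  mean(W) = (4 + 5 + 6 + 2) / 4 = 17/4 = 4.25

Step 2 — sample variances and covariances s[i,j] = (1/(n-1)) · Σ_k (x_{k,i} - mean_i) · (x_{k,j} - mean_j), with n-1 = 3:
  s[U,U] = ((2.25)·(2.25) + (2.25)·(2.25) + (-3.75)·(-3.75) + (-0.75)·(-0.75)) / 3 = 24.75/3 = 8.25
  s[U,V] = ((2.25)·(-0.25) + (2.25)·(1.75) + (-3.75)·(0.75) + (-0.75)·(-2.25)) / 3 = 2.25/3 = 0.75
  s[U,W] = ((2.25)·(-0.25) + (2.25)·(0.75) + (-3.75)·(1.75) + (-0.75)·(-2.25)) / 3 = -3.75/3 = -1.25
  s[V,V] = ((-0.25)·(-0.25) + (1.75)·(1.75) + (0.75)·(0.75) + (-2.25)·(-2.25)) / 3 = 8.75/3 = 2.9167
  s[V,W] = ((-0.25)·(-0.25) + (1.75)·(0.75) + (0.75)·(1.75) + (-2.25)·(-2.25)) / 3 = 7.75/3 = 2.5833
  s[W,W] = ((-0.25)·(-0.25) + (0.75)·(0.75) + (1.75)·(1.75) + (-2.25)·(-2.25)) / 3 = 8.75/3 = 2.9167
  Sample standard deviations s_i = √(s[i,i]):
  s(U) = √(8.25) = 2.8723
  s(V) = √(2.9167) = 1.7078
  s(W) = √(2.9167) = 1.7078

Step 3 — r_{ij} = s_{ij} / (s_i · s_j):
  r[U,U] = 1 (diagonal).
  r[U,V] = 0.75 / (2.8723 · 1.7078) = 0.75 / 4.9054 = 0.1529
  r[U,W] = -1.25 / (2.8723 · 1.7078) = -1.25 / 4.9054 = -0.2548
  r[V,V] = 1 (diagonal).
  r[V,W] = 2.5833 / (1.7078 · 1.7078) = 2.5833 / 2.9167 = 0.8857
  r[W,W] = 1 (diagonal).

R is symmetric with unit diagonal. Assembling:

R = [[1, 0.1529, -0.2548],
 [0.1529, 1, 0.8857],
 [-0.2548, 0.8857, 1]]


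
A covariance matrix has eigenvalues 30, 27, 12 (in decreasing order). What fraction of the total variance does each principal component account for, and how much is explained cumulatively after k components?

Step 1 — total variance = trace(Sigma) = Σ λ_i = 30 + 27 + 12 = 69.

Step 2 — fraction explained by component i = λ_i / Σ λ:
  PC1: 30/69 = 0.4348
  PC2: 27/69 = 0.3913
  PC3: 12/69 = 0.1739

Step 3 — cumulative fraction after k components = (λ_1 + ... + λ_k) / Σ λ:
  k = 1: 30/69 = 0.4348
  k = 2: (30 + 27)/69 = 57/69 = 0.8261
  k = 3: (30 + 27 + 12)/69 = 69/69 = 1

Summary (fraction, with percent):

explained: PC1 0.4348 (43.48%), PC2 0.3913 (39.13%), PC3 0.1739 (17.39%);  cumulative: 0.4348, 0.8261, 1


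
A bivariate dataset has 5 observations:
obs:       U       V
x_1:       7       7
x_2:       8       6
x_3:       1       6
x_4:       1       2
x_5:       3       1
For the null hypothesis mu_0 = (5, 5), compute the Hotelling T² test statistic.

Step 1 — sample mean vector:
  mean(U) = (7 + 8 + 1 + 1 + 3) / 5 = 20/5 = 4
  mean(V) = (7 + 6 + 6 + 2 + 1) / 5 = 22/5 = 4.4
  x̄ = (4, 4.4),  deviation x̄ - mu_0 = (4, 4.4) - (5, 5) = (-1, -0.6).

Step 2 — sample covariance matrix, S[i,j] = (1/(n-1)) · Σ_k (x_{k,i} - mean_i) · (x_{k,j} - mean_j), divisor n-1 = 4:
  S[U,U] = ((3)·(3) + (4)·(4) + (-3)·(-3) + (-3)·(-3) + (-1)·(-1)) / 4 = 44/4 = 11
  S[U,V] = ((3)·(2.6) + (4)·(1.6) + (-3)·(1.6) + (-3)·(-2.4) + (-1)·(-3.4)) / 4 = 20/4 = 5
  S[V,V] = ((2.6)·(2.6) + (1.6)·(1.6) + (1.6)·(1.6) + (-2.4)·(-2.4) + (-3.4)·(-3.4)) / 4 = 29.2/4 = 7.3
  S = [[11, 5],
 [5, 7.3]].

Step 3 — invert S. det(S) = 11·7.3 - (5)² = 55.3.
  S^{-1} = (1/det) · [[d, -b], [-b, a]] = [[0.132, -0.0904],
 [-0.0904, 0.1989]].

Step 4 — quadratic form (x̄ - mu_0)^T · S^{-1} · (x̄ - mu_0):
  S^{-1} · (x̄ - mu_0) = (-0.0778, -0.0289),
  (x̄ - mu_0)^T · [...] = (-1)·(-0.0778) + (-0.6)·(-0.0289) = 0.0951.

Step 5 — scale by n: T² = 5 · 0.0951 = 0.4756.

T² ≈ 0.4756


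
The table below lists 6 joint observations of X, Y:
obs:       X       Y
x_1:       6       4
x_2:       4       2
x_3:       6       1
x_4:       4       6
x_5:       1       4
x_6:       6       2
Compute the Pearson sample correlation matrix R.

Step 1 — column means:
  mean(X) = (6 + 4 + 6 + 4 + 1 + 6) / 6 = 27/6 = 4.5
  mean(Y) = (4 + 2 + 1 + 6 + 4 + 2) / 6 = 19/6 = 3.1667

Step 2 — sample variances and covariances s[i,j] = (1/(n-1)) · Σ_k (x_{k,i} - mean_i) · (x_{k,j} - mean_j), with n-1 = 5:
  s[X,X] = ((1.5)·(1.5) + (-0.5)·(-0.5) + (1.5)·(1.5) + (-0.5)·(-0.5) + (-3.5)·(-3.5) + (1.5)·(1.5)) / 5 = 19.5/5 = 3.9
  s[X,Y] = ((1.5)·(0.8333) + (-0.5)·(-1.1667) + (1.5)·(-2.1667) + (-0.5)·(2.8333) + (-3.5)·(0.8333) + (1.5)·(-1.1667)) / 5 = -7.5/5 = -1.5
  s[Y,Y] = ((0.8333)·(0.8333) + (-1.1667)·(-1.1667) + (-2.1667)·(-2.1667) + (2.8333)·(2.8333) + (0.8333)·(0.8333) + (-1.1667)·(-1.1667)) / 5 = 16.8333/5 = 3.3667
  Sample standard deviations s_i = √(s[i,i]):
  s(X) = √(3.9) = 1.9748
  s(Y) = √(3.3667) = 1.8348

Step 3 — r_{ij} = s_{ij} / (s_i · s_j):
  r[X,X] = 1 (diagonal).
  r[X,Y] = -1.5 / (1.9748 · 1.8348) = -1.5 / 3.6235 = -0.414
  r[Y,Y] = 1 (diagonal).

R is symmetric with unit diagonal. Assembling:

R = [[1, -0.414],
 [-0.414, 1]]


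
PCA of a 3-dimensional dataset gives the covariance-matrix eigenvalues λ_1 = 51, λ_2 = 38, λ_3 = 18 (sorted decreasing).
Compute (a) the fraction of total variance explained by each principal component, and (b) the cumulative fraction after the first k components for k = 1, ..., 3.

Step 1 — total variance = trace(Sigma) = Σ λ_i = 51 + 38 + 18 = 107.

Step 2 — fraction explained by component i = λ_i / Σ λ:
  PC1: 51/107 = 0.4766
  PC2: 38/107 = 0.3551
  PC3: 18/107 = 0.1682

Step 3 — cumulative fraction after k components = (λ_1 + ... + λ_k) / Σ λ:
  k = 1: 51/107 = 0.4766
  k = 2: (51 + 38)/107 = 89/107 = 0.8318
  k = 3: (51 + 38 + 18)/107 = 107/107 = 1

Summary (fraction, with percent):

explained: PC1 0.4766 (47.66%), PC2 0.3551 (35.51%), PC3 0.1682 (16.82%);  cumulative: 0.4766, 0.8318, 1


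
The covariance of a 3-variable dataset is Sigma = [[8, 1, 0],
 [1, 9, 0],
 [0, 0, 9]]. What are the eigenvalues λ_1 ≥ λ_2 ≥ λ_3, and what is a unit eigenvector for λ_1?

Step 1 — characteristic polynomial p(λ) = det(λI - Sigma) = λ³ - tr·λ² + c_1·λ - det, where tr = trace, c_1 = sum of the principal 2×2 minors, det = det(Sigma):
  tr = 8 + 9 + 9 = 26,
  c_1 = (8·9 - (1)²) + (8·9 - (0)²) + (9·9 - (0)²) = 71 + 72 + 81 = 224,
  det = 8·(9·9 - (0)²) - (1)·((1)·9 - (0)·(0)) + (0)·((1)·(0) - 9·(0)) = 8·(81) - (1)·(9) + (0)·(0) = 639.
  So p(λ) = λ³ - 26λ² + 224λ - 639.
Step 2 — look for an integer root (rational root theorem: any rational root is an integer divisor of 639). Testing λ = 9:
  p(9) = 729 - 2106 + 2016 - 639 = 0  ✓
  Dividing out (λ - 9): p(λ) = (λ - 9)(λ² - 17λ + 71).
Step 3 — remaining eigenvalues from the quadratic λ² - 17λ + 71 = 0:
  Δ = 17² - 4·71 = 289 - 284 = 5,  λ = (17 ± √5)/2 = (17 ± 2.2361)/2 ≈ 9.618 or 7.382.
  Sorted: λ_1 = 9.618,  λ_2 = 9,  λ_3 = 7.382  (check: sum = 26 = tr ✓).

Step 4 — unit eigenvector for λ_1 ≈ 9.618: v spans the null space of (Sigma - λ_1 I), whose rows are
  r_1 = (-1.618, 1, 0),  r_2 = (1, -0.618, 0),  r_3 = (0, 0, -0.618).
  v is orthogonal to every row, so take v ∝ r_1 × r_3 = ((1)·(-0.618) - (0)·(0), (0)·(0) - (-1.618)·(-0.618), (-1.618)·(0) - (1)·(0)) ≈ (-0.618, -1, 0).
  Rescale (multiply by -1 so the first nonzero entry is positive): u = (0.618, 1, 0).
  ||u|| = √((0.618)² + (1)² + (0)²) = √(1.382) ≈ 1.1756,  v_1 = u/||u|| ≈ (0.5257, 0.8507, 0) (||v_1|| = 1).

λ_1 = 9.618,  λ_2 = 9,  λ_3 = 7.382;  v_1 ≈ (0.5257, 0.8507, 0)


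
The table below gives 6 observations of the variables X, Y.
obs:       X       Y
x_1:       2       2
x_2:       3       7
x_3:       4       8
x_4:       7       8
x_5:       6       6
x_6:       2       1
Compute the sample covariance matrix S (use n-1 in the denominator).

Step 1 — column means:
  mean(X) = (2 + 3 + 4 + 7 + 6 + 2) / 6 = 24/6 = 4
  mean(Y) = (2 + 7 + 8 + 8 + 6 + 1) / 6 = 32/6 = 5.3333

Step 2 — sample covariance S[i,j] = (1/(n-1)) · Σ_k (x_{k,i} - mean_i) · (x_{k,j} - mean_j), with n-1 = 5.
  S[X,X] = ((-2)·(-2) + (-1)·(-1) + (0)·(0) + (3)·(3) + (2)·(2) + (-2)·(-2)) / 5 = 22/5 = 4.4
  S[X,Y] = ((-2)·(-3.3333) + (-1)·(1.6667) + (0)·(2.6667) + (3)·(2.6667) + (2)·(0.6667) + (-2)·(-4.3333)) / 5 = 23/5 = 4.6
  S[Y,Y] = ((-3.3333)·(-3.3333) + (1.6667)·(1.6667) + (2.6667)·(2.6667) + (2.6667)·(2.6667) + (0.6667)·(0.6667) + (-4.3333)·(-4.3333)) / 5 = 47.3333/5 = 9.4667

S is symmetric (S[j,i] = S[i,j]). Assembling:

S = [[4.4, 4.6],
 [4.6, 9.4667]]


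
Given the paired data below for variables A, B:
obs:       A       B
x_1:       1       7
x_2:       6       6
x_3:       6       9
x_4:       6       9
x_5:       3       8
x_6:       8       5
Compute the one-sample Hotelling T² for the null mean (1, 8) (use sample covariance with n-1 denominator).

Step 1 — sample mean vector:
  mean(A) = (1 + 6 + 6 + 6 + 3 + 8) / 6 = 30/6 = 5
  mean(B) = (7 + 6 + 9 + 9 + 8 + 5) / 6 = 44/6 = 7.3333
  x̄ = (5, 7.3333),  deviation x̄ - mu_0 = (5, 7.3333) - (1, 8) = (4, -0.6667).

Step 2 — sample covariance matrix, S[i,j] = (1/(n-1)) · Σ_k (x_{k,i} - mean_i) · (x_{k,j} - mean_j), divisor n-1 = 5:
  S[A,A] = ((-4)·(-4) + (1)·(1) + (1)·(1) + (1)·(1) + (-2)·(-2) + (3)·(3)) / 5 = 32/5 = 6.4
  S[A,B] = ((-4)·(-0.3333) + (1)·(-1.3333) + (1)·(1.6667) + (1)·(1.6667) + (-2)·(0.6667) + (3)·(-2.3333)) / 5 = -5/5 = -1
  S[B,B] = ((-0.3333)·(-0.3333) + (-1.3333)·(-1.3333) + (1.6667)·(1.6667) + (1.6667)·(1.6667) + (0.6667)·(0.6667) + (-2.3333)·(-2.3333)) / 5 = 13.3333/5 = 2.6667
  S = [[6.4, -1],
 [-1, 2.6667]].

Step 3 — invert S. det(S) = 6.4·2.6667 - (-1)² = 16.0667.
  S^{-1} = (1/det) · [[d, -b], [-b, a]] = [[0.166, 0.0622],
 [0.0622, 0.3983]].

Step 4 — quadratic form (x̄ - mu_0)^T · S^{-1} · (x̄ - mu_0):
  S^{-1} · (x̄ - mu_0) = (0.6224, -0.0166),
  (x̄ - mu_0)^T · [...] = (4)·(0.6224) + (-0.6667)·(-0.0166) = 2.5007.

Step 5 — scale by n: T² = 6 · 2.5007 = 15.0041.

T² ≈ 15.0041


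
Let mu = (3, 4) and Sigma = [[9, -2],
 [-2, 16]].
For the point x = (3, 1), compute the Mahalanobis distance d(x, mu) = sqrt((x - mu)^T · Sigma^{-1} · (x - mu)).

Step 1 — centre the observation: (x - mu) = (0, -3).

Step 2 — invert Sigma. det(Sigma) = 9·16 - (-2)² = 140.
  Sigma^{-1} = (1/det) · [[d, -b], [-b, a]] = [[0.1143, 0.0143],
 [0.0143, 0.0643]].

Step 3 — form the quadratic (x - mu)^T · Sigma^{-1} · (x - mu):
  Sigma^{-1} · (x - mu) = (-0.0429, -0.1929).
  (x - mu)^T · [Sigma^{-1} · (x - mu)] = (0)·(-0.0429) + (-3)·(-0.1929) = 0.5786.

Step 4 — take square root: d = √(0.5786) ≈ 0.7606.

d(x, mu) = √(0.5786) ≈ 0.7606


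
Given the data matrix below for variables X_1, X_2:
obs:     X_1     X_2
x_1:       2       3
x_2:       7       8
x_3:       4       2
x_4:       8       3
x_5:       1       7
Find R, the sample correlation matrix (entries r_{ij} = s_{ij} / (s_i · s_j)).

Step 1 — column means:
  mean(X_1) = (2 + 7 + 4 + 8 + 1) / 5 = 22/5 = 4.4
  mean(X_2) = (3 + 8 + 2 + 3 + 7) / 5 = 23/5 = 4.6

Step 2 — sample variances and covariances s[i,j] = (1/(n-1)) · Σ_k (x_{k,i} - mean_i) · (x_{k,j} - mean_j), with n-1 = 4:
  s[X_1,X_1] = ((-2.4)·(-2.4) + (2.6)·(2.6) + (-0.4)·(-0.4) + (3.6)·(3.6) + (-3.4)·(-3.4)) / 4 = 37.2/4 = 9.3
  s[X_1,X_2] = ((-2.4)·(-1.6) + (2.6)·(3.4) + (-0.4)·(-2.6) + (3.6)·(-1.6) + (-3.4)·(2.4)) / 4 = -0.2/4 = -0.05
  s[X_2,X_2] = ((-1.6)·(-1.6) + (3.4)·(3.4) + (-2.6)·(-2.6) + (-1.6)·(-1.6) + (2.4)·(2.4)) / 4 = 29.2/4 = 7.3
  Sample standard deviations s_i = √(s[i,i]):
  s(X_1) = √(9.3) = 3.0496
  s(X_2) = √(7.3) = 2.7019

Step 3 — r_{ij} = s_{ij} / (s_i · s_j):
  r[X_1,X_1] = 1 (diagonal).
  r[X_1,X_2] = -0.05 / (3.0496 · 2.7019) = -0.05 / 8.2395 = -0.0061
  r[X_2,X_2] = 1 (diagonal).

R is symmetric with unit diagonal. Assembling:

R = [[1, -0.0061],
 [-0.0061, 1]]


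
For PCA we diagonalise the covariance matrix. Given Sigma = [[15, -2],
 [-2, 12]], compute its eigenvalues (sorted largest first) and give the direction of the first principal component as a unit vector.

Step 1 — characteristic polynomial of 2×2 Sigma:
  det(Sigma - λI) = λ² - trace · λ + det = 0.
  trace = 15 + 12 = 27, det = 15·12 - (-2)² = 176.
Step 2 — discriminant:
  Δ = trace² - 4·det = 729 - 704 = 25.
Step 3 — eigenvalues:
  λ = (trace ± √Δ)/2 = (27 ± 5)/2,
  λ_1 = 16,  λ_2 = 11.

Step 4 — unit eigenvector for λ_1: solve (Sigma - λ_1 I)v = 0. First row:
  (15 - 16)·v_x + (-2)·v_y = 0, i.e. (-1)·v_x + (-2)·v_y = 0,
  so v ∝ (b, λ_1 - a) = (-2, 1); multiply by -1 so the first entry is positive: u = (2, -1).
  ||u|| = √((2)² + (-1)²) = √(5) ≈ 2.2361,
  v_1 = u/||u|| ≈ (0.8944, -0.4472) (||v_1|| = 1).

λ_1 = 16,  λ_2 = 11;  v_1 ≈ (0.8944, -0.4472)


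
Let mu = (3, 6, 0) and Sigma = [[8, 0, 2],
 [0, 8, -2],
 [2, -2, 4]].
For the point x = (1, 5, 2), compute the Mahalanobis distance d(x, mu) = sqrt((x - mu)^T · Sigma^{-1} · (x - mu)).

Step 1 — centre the observation: (x - mu) = (-2, -1, 2).

Step 2 — invert Sigma (cofactor / det for 3×3, or solve directly):
  Sigma^{-1} = [[0.1458, -0.0208, -0.0833],
 [-0.0208, 0.1458, 0.0833],
 [-0.0833, 0.0833, 0.3333]].

Step 3 — form the quadratic (x - mu)^T · Sigma^{-1} · (x - mu):
  Sigma^{-1} · (x - mu) = (-0.4375, 0.0625, 0.75).
  (x - mu)^T · [Sigma^{-1} · (x - mu)] = (-2)·(-0.4375) + (-1)·(0.0625) + (2)·(0.75) = 2.3125.

Step 4 — take square root: d = √(2.3125) ≈ 1.5207.

d(x, mu) = √(2.3125) ≈ 1.5207


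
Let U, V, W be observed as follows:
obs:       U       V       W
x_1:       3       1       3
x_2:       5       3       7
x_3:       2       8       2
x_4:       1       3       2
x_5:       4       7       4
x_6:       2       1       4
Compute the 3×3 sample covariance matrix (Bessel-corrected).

Step 1 — column means:
  mean(U) = (3 + 5 + 2 + 1 + 4 + 2) / 6 = 17/6 = 2.8333
  mean(V) = (1 + 3 + 8 + 3 + 7 + 1) / 6 = 23/6 = 3.8333
  mean(W) = (3 + 7 + 2 + 2 + 4 + 4) / 6 = 22/6 = 3.6667

Step 2 — sample covariance S[i,j] = (1/(n-1)) · Σ_k (x_{k,i} - mean_i) · (x_{k,j} - mean_j), with n-1 = 5.
  S[U,U] = ((0.1667)·(0.1667) + (2.1667)·(2.1667) + (-0.8333)·(-0.8333) + (-1.8333)·(-1.8333) + (1.1667)·(1.1667) + (-0.8333)·(-0.8333)) / 5 = 10.8333/5 = 2.1667
  S[U,V] = ((0.1667)·(-2.8333) + (2.1667)·(-0.8333) + (-0.8333)·(4.1667) + (-1.8333)·(-0.8333) + (1.1667)·(3.1667) + (-0.8333)·(-2.8333)) / 5 = 1.8333/5 = 0.3667
  S[U,W] = ((0.1667)·(-0.6667) + (2.1667)·(3.3333) + (-0.8333)·(-1.6667) + (-1.8333)·(-1.6667) + (1.1667)·(0.3333) + (-0.8333)·(0.3333)) / 5 = 11.6667/5 = 2.3333
  S[V,V] = ((-2.8333)·(-2.8333) + (-0.8333)·(-0.8333) + (4.1667)·(4.1667) + (-0.8333)·(-0.8333) + (3.1667)·(3.1667) + (-2.8333)·(-2.8333)) / 5 = 44.8333/5 = 8.9667
  S[V,W] = ((-2.8333)·(-0.6667) + (-0.8333)·(3.3333) + (4.1667)·(-1.6667) + (-0.8333)·(-1.6667) + (3.1667)·(0.3333) + (-2.8333)·(0.3333)) / 5 = -6.3333/5 = -1.2667
  S[W,W] = ((-0.6667)·(-0.6667) + (3.3333)·(3.3333) + (-1.6667)·(-1.6667) + (-1.6667)·(-1.6667) + (0.3333)·(0.3333) + (0.3333)·(0.3333)) / 5 = 17.3333/5 = 3.4667

S is symmetric (S[j,i] = S[i,j]). Assembling:

S = [[2.1667, 0.3667, 2.3333],
 [0.3667, 8.9667, -1.2667],
 [2.3333, -1.2667, 3.4667]]


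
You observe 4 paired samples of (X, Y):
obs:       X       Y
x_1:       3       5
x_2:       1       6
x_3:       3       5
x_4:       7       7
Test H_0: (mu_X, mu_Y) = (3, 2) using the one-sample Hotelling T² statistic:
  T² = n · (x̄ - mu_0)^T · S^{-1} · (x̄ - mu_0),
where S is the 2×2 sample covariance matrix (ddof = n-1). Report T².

Step 1 — sample mean vector:
  mean(X) = (3 + 1 + 3 + 7) / 4 = 14/4 = 3.5
  mean(Y) = (5 + 6 + 5 + 7) / 4 = 23/4 = 5.75
  x̄ = (3.5, 5.75),  deviation x̄ - mu_0 = (3.5, 5.75) - (3, 2) = (0.5, 3.75).

Step 2 — sample covariance matrix, S[i,j] = (1/(n-1)) · Σ_k (x_{k,i} - mean_i) · (x_{k,j} - mean_j), divisor n-1 = 3:
  S[X,X] = ((-0.5)·(-0.5) + (-2.5)·(-2.5) + (-0.5)·(-0.5) + (3.5)·(3.5)) / 3 = 19/3 = 6.3333
  S[X,Y] = ((-0.5)·(-0.75) + (-2.5)·(0.25) + (-0.5)·(-0.75) + (3.5)·(1.25)) / 3 = 4.5/3 = 1.5
  S[Y,Y] = ((-0.75)·(-0.75) + (0.25)·(0.25) + (-0.75)·(-0.75) + (1.25)·(1.25)) / 3 = 2.75/3 = 0.9167
  S = [[6.3333, 1.5],
 [1.5, 0.9167]].

Step 3 — invert S. det(S) = 6.3333·0.9167 - (1.5)² = 3.5556.
  S^{-1} = (1/det) · [[d, -b], [-b, a]] = [[0.2578, -0.4219],
 [-0.4219, 1.7812]].

Step 4 — quadratic form (x̄ - mu_0)^T · S^{-1} · (x̄ - mu_0):
  S^{-1} · (x̄ - mu_0) = (-1.4531, 6.4688),
  (x̄ - mu_0)^T · [...] = (0.5)·(-1.4531) + (3.75)·(6.4688) = 23.5312.

Step 5 — scale by n: T² = 4 · 23.5312 = 94.125.

T² ≈ 94.125


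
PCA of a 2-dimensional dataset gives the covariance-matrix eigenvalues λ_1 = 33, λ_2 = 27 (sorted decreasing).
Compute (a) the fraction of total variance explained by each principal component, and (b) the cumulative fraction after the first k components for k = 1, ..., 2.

Step 1 — total variance = trace(Sigma) = Σ λ_i = 33 + 27 = 60.

Step 2 — fraction explained by component i = λ_i / Σ λ:
  PC1: 33/60 = 0.55
  PC2: 27/60 = 0.45

Step 3 — cumulative fraction after k components = (λ_1 + ... + λ_k) / Σ λ:
  k = 1: 33/60 = 0.55
  k = 2: (33 + 27)/60 = 60/60 = 1

Summary (fraction, with percent):

explained: PC1 0.55 (55%), PC2 0.45 (45%);  cumulative: 0.55, 1


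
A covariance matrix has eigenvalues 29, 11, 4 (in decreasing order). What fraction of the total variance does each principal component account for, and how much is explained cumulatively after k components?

Step 1 — total variance = trace(Sigma) = Σ λ_i = 29 + 11 + 4 = 44.

Step 2 — fraction explained by component i = λ_i / Σ λ:
  PC1: 29/44 = 0.6591
  PC2: 11/44 = 0.25
  PC3: 4/44 = 0.0909

Step 3 — cumulative fraction after k components = (λ_1 + ... + λ_k) / Σ λ:
  k = 1: 29/44 = 0.6591
  k = 2: (29 + 11)/44 = 40/44 = 0.9091
  k = 3: (29 + 11 + 4)/44 = 44/44 = 1

Summary (fraction, with percent):

explained: PC1 0.6591 (65.91%), PC2 0.25 (25%), PC3 0.0909 (9.09%);  cumulative: 0.6591, 0.9091, 1


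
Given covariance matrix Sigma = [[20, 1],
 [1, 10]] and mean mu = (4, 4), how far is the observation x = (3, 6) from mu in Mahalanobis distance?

Step 1 — centre the observation: (x - mu) = (-1, 2).

Step 2 — invert Sigma. det(Sigma) = 20·10 - (1)² = 199.
  Sigma^{-1} = (1/det) · [[d, -b], [-b, a]] = [[0.0503, -0.005],
 [-0.005, 0.1005]].

Step 3 — form the quadratic (x - mu)^T · Sigma^{-1} · (x - mu):
  Sigma^{-1} · (x - mu) = (-0.0603, 0.206).
  (x - mu)^T · [Sigma^{-1} · (x - mu)] = (-1)·(-0.0603) + (2)·(0.206) = 0.4724.

Step 4 — take square root: d = √(0.4724) ≈ 0.6873.

d(x, mu) = √(0.4724) ≈ 0.6873


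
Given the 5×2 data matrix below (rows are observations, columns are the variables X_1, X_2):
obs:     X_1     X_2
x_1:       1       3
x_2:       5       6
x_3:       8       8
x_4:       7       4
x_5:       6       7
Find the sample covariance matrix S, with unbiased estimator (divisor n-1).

Step 1 — column means:
  mean(X_1) = (1 + 5 + 8 + 7 + 6) / 5 = 27/5 = 5.4
  mean(X_2) = (3 + 6 + 8 + 4 + 7) / 5 = 28/5 = 5.6

Step 2 — sample covariance S[i,j] = (1/(n-1)) · Σ_k (x_{k,i} - mean_i) · (x_{k,j} - mean_j), with n-1 = 4.
  S[X_1,X_1] = ((-4.4)·(-4.4) + (-0.4)·(-0.4) + (2.6)·(2.6) + (1.6)·(1.6) + (0.6)·(0.6)) / 4 = 29.2/4 = 7.3
  S[X_1,X_2] = ((-4.4)·(-2.6) + (-0.4)·(0.4) + (2.6)·(2.4) + (1.6)·(-1.6) + (0.6)·(1.4)) / 4 = 15.8/4 = 3.95
  S[X_2,X_2] = ((-2.6)·(-2.6) + (0.4)·(0.4) + (2.4)·(2.4) + (-1.6)·(-1.6) + (1.4)·(1.4)) / 4 = 17.2/4 = 4.3

S is symmetric (S[j,i] = S[i,j]). Assembling:

S = [[7.3, 3.95],
 [3.95, 4.3]]


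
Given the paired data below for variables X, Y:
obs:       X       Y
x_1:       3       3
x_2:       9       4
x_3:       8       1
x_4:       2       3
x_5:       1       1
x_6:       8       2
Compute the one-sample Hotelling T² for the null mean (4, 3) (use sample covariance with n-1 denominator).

Step 1 — sample mean vector:
  mean(X) = (3 + 9 + 8 + 2 + 1 + 8) / 6 = 31/6 = 5.1667
  mean(Y) = (3 + 4 + 1 + 3 + 1 + 2) / 6 = 14/6 = 2.3333
  x̄ = (5.1667, 2.3333),  deviation x̄ - mu_0 = (5.1667, 2.3333) - (4, 3) = (1.1667, -0.6667).

Step 2 — sample covariance matrix, S[i,j] = (1/(n-1)) · Σ_k (x_{k,i} - mean_i) · (x_{k,j} - mean_j), divisor n-1 = 5:
  S[X,X] = ((-2.1667)·(-2.1667) + (3.8333)·(3.8333) + (2.8333)·(2.8333) + (-3.1667)·(-3.1667) + (-4.1667)·(-4.1667) + (2.8333)·(2.8333)) / 5 = 62.8333/5 = 12.5667
  S[X,Y] = ((-2.1667)·(0.6667) + (3.8333)·(1.6667) + (2.8333)·(-1.3333) + (-3.1667)·(0.6667) + (-4.1667)·(-1.3333) + (2.8333)·(-0.3333)) / 5 = 3.6667/5 = 0.7333
  S[Y,Y] = ((0.6667)·(0.6667) + (1.6667)·(1.6667) + (-1.3333)·(-1.3333) + (0.6667)·(0.6667) + (-1.3333)·(-1.3333) + (-0.3333)·(-0.3333)) / 5 = 7.3333/5 = 1.4667
  S = [[12.5667, 0.7333],
 [0.7333, 1.4667]].

Step 3 — invert S. det(S) = 12.5667·1.4667 - (0.7333)² = 17.8933.
  S^{-1} = (1/det) · [[d, -b], [-b, a]] = [[0.082, -0.041],
 [-0.041, 0.7023]].

Step 4 — quadratic form (x̄ - mu_0)^T · S^{-1} · (x̄ - mu_0):
  S^{-1} · (x̄ - mu_0) = (0.123, -0.516),
  (x̄ - mu_0)^T · [...] = (1.1667)·(0.123) + (-0.6667)·(-0.516) = 0.4875.

Step 5 — scale by n: T² = 6 · 0.4875 = 2.9247.

T² ≈ 2.9247


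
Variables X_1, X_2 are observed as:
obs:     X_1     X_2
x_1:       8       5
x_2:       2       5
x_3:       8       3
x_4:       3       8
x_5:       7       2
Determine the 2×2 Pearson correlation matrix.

Step 1 — column means:
  mean(X_1) = (8 + 2 + 8 + 3 + 7) / 5 = 28/5 = 5.6
  mean(X_2) = (5 + 5 + 3 + 8 + 2) / 5 = 23/5 = 4.6

Step 2 — sample variances and covariances s[i,j] = (1/(n-1)) · Σ_k (x_{k,i} - mean_i) · (x_{k,j} - mean_j), with n-1 = 4:
  s[X_1,X_1] = ((2.4)·(2.4) + (-3.6)·(-3.6) + (2.4)·(2.4) + (-2.6)·(-2.6) + (1.4)·(1.4)) / 4 = 33.2/4 = 8.3
  s[X_1,X_2] = ((2.4)·(0.4) + (-3.6)·(0.4) + (2.4)·(-1.6) + (-2.6)·(3.4) + (1.4)·(-2.6)) / 4 = -16.8/4 = -4.2
  s[X_2,X_2] = ((0.4)·(0.4) + (0.4)·(0.4) + (-1.6)·(-1.6) + (3.4)·(3.4) + (-2.6)·(-2.6)) / 4 = 21.2/4 = 5.3
  Sample standard deviations s_i = √(s[i,i]):
  s(X_1) = √(8.3) = 2.881
  s(X_2) = √(5.3) = 2.3022

Step 3 — r_{ij} = s_{ij} / (s_i · s_j):
  r[X_1,X_1] = 1 (diagonal).
  r[X_1,X_2] = -4.2 / (2.881 · 2.3022) = -4.2 / 6.6325 = -0.6332
  r[X_2,X_2] = 1 (diagonal).

R is symmetric with unit diagonal. Assembling:

R = [[1, -0.6332],
 [-0.6332, 1]]


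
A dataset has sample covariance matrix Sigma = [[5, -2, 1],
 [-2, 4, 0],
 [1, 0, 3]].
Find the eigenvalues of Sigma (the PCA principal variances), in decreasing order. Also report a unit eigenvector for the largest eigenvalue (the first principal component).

Step 1 — characteristic polynomial p(λ) = det(λI - Sigma) = λ³ - tr·λ² + c_1·λ - det, where tr = trace, c_1 = sum of the principal 2×2 minors, det = det(Sigma):
  tr = 5 + 4 + 3 = 12,
  c_1 = (5·4 - (-2)²) + (5·3 - (1)²) + (4·3 - (0)²) = 16 + 14 + 12 = 42,
  det = 5·(4·3 - (0)²) - (-2)·((-2)·3 - (0)·(1)) + (1)·((-2)·(0) - 4·(1)) = 5·(12) - (-2)·(-6) + (1)·(-4) = 44.
  So p(λ) = λ³ - 12λ² + 42λ - 44.
Step 2 — look for an integer root (rational root theorem: any rational root is an integer divisor of 44). Testing λ = 2:
  p(2) = 8 - 48 + 84 - 44 = 0  ✓
  Dividing out (λ - 2): p(λ) = (λ - 2)(λ² - 10λ + 22).
Step 3 — remaining eigenvalues from the quadratic λ² - 10λ + 22 = 0:
  Δ = 10² - 4·22 = 100 - 88 = 12,  λ = (10 ± √12)/2 = (10 ± 3.4641)/2 ≈ 6.7321 or 3.2679.
  Sorted: λ_1 = 6.7321,  λ_2 = 3.2679,  λ_3 = 2  (check: sum = 12 = tr ✓).

Step 4 — unit eigenvector for λ_1 ≈ 6.7321: v spans the null space of (Sigma - λ_1 I), whose rows are
  r_1 = (-1.7321, -2, 1),  r_2 = (-2, -2.7321, 0),  r_3 = (1, 0, -3.7321).
  v is orthogonal to every row, so take v ∝ r_1 × r_2 = ((-2)·(0) - (1)·(-2.7321), (1)·(-2) - (-1.7321)·(0), (-1.7321)·(-2.7321) - (-2)·(-2)) ≈ (2.7321, -2, 0.7321).
  Let u = (2.7321, -2, 0.7321).
  ||u|| = √((2.7321)² + (-2)² + (0.7321)²) = √(12) ≈ 3.4641,  v_1 = u/||u|| ≈ (0.7887, -0.5774, 0.2113) (||v_1|| = 1).

λ_1 = 6.7321,  λ_2 = 3.2679,  λ_3 = 2;  v_1 ≈ (0.7887, -0.5774, 0.2113)


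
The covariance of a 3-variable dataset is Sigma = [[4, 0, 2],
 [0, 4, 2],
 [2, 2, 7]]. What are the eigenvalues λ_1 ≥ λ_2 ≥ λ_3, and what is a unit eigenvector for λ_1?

Step 1 — characteristic polynomial p(λ) = det(λI - Sigma) = λ³ - tr·λ² + c_1·λ - det, where tr = trace, c_1 = sum of the principal 2×2 minors, det = det(Sigma):
  tr = 4 + 4 + 7 = 15,
  c_1 = (4·4 - (0)²) + (4·7 - (2)²) + (4·7 - (2)²) = 16 + 24 + 24 = 64,
  det = 4·(4·7 - (2)²) - (0)·((0)·7 - (2)·(2)) + (2)·((0)·(2) - 4·(2)) = 4·(24) - (0)·(-4) + (2)·(-8) = 80.
  So p(λ) = λ³ - 15λ² + 64λ - 80.
Step 2 — look for an integer root (rational root theorem: any rational root is an integer divisor of 80). Testing λ = 4:
  p(4) = 64 - 240 + 256 - 80 = 0  ✓
  Dividing out (λ - 4): p(λ) = (λ - 4)(λ² - 11λ + 20).
Step 3 — remaining eigenvalues from the quadratic λ² - 11λ + 20 = 0:
  Δ = 11² - 4·20 = 121 - 80 = 41,  λ = (11 ± √41)/2 = (11 ± 6.4031)/2 ≈ 8.7016 or 2.2984.
  Sorted: λ_1 = 8.7016,  λ_2 = 4,  λ_3 = 2.2984  (check: sum = 15 = tr ✓).

Step 4 — unit eigenvector for λ_1 ≈ 8.7016: v spans the null space of (Sigma - λ_1 I), whose rows are
  r_1 = (-4.7016, 0, 2),  r_2 = (0, -4.7016, 2),  r_3 = (2, 2, -1.7016).
  v is orthogonal to every row, so take v ∝ r_1 × r_2 = ((0)·(2) - (2)·(-4.7016), (2)·(0) - (-4.7016)·(2), (-4.7016)·(-4.7016) - (0)·(0)) ≈ (9.4031, 9.4031, 22.1047).
  Let u = (9.4031, 9.4031, 22.1047).
  ||u|| = √((9.4031)² + (9.4031)² + (22.1047)²) = √(665.4546) ≈ 25.7964,  v_1 = u/||u|| ≈ (0.3645, 0.3645, 0.8569) (||v_1|| = 1).

λ_1 = 8.7016,  λ_2 = 4,  λ_3 = 2.2984;  v_1 ≈ (0.3645, 0.3645, 0.8569)
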